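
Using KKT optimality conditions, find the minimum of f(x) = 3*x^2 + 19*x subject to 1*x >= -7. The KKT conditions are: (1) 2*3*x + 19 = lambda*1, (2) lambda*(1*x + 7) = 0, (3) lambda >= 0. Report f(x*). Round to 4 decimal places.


Step 1: Try lambda = 0 (constraint inactive).
Stationarity: 2*3*x + 19 = 0
x* = -19/(2*3) = -19/6 = -3.1667 (rounded; the exact value -19/6 is used below)
Check constraint: 1*-3.1667 = -3.1667 >= -7 -- satisfied.
Step 2: Compute optimal value.
f(x*) = 3*(-19/6)^2 + 19*(-19/6) = -30.0833


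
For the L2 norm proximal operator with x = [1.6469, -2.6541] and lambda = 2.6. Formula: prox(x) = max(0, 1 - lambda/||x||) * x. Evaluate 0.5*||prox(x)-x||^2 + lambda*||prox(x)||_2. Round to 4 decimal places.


Step 1: Compute ||x||.
||x|| = 3.1235
Step 2: Compute scaling factor.
scale = max(0, 1 - 2.6/3.1235) = 0.1676
Step 3: prox(x) = [0.276, -0.4449]
||prox(x)|| = 0.5235
Step 4: Proximal objective.
0.5*||prox-x||^2 = 3.38
lambda*||prox|| = 1.3611
Total = 4.7412


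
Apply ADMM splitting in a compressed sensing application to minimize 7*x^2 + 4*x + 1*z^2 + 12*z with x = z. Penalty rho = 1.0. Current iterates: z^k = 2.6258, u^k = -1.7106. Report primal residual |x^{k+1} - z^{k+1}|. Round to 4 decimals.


ADMM iteration with rho = 1.0, z^k = 2.6258, u^k = -1.7106
Step 1: x-update.
Minimize 7*x^2 + 4*x + (1.0/2)*(x - 2.6258 - 1.7106)^2
FOC: (2*7 + 1.0)*x = -4 + 1.0*(2.6258 + 1.7106)
x^{k+1} = 0.0224
Step 2: z-update.
Minimize 1*z^2 + 12*z + (1.0/2)*(0.0224 - z - 1.7106)^2
FOC: (2*1 + 1.0)*z = -12 + 1.0*(0.0224 - 1.7106)
z^{k+1} = -4.5627
Step 3: u-update.
u^{k+1} = -1.7106 + 0.0224 + 4.5627 = 2.8746
Step 4: Primal residual = |0.0224 + 4.5627| = 4.5852


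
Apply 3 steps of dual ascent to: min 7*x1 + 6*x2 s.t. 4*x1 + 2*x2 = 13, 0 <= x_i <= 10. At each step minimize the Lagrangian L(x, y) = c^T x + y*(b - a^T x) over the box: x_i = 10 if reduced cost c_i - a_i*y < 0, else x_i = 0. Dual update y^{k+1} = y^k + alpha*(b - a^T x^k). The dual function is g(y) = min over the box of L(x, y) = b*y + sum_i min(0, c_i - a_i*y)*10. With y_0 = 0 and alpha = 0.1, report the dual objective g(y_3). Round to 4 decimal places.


Dual ascent for LP: min 7*x1 + 6*x2, 4*x1 + 2*x2 = 13, 0 <= x_i <= 10
Step 1: y^k = 0.0, reduced costs: (7.0, 6.0)
  x^k = (0.0, 0.0), subgradient = b - a^T x = 13.0
  y^{k+1} = 0.0 + 0.1*13.0 = 1.3
Step 2: y^k = 1.3, reduced costs: (1.8, 3.4)
  x^k = (0.0, 0.0), subgradient = b - a^T x = 13.0
  y^{k+1} = 1.3 + 0.1*13.0 = 2.6
Step 3: y^k = 2.6, reduced costs: (-3.4, 0.8)
  x^k = (10.0, 0.0), subgradient = b - a^T x = -27.0
  y^{k+1} = 2.6 + 0.1*-27.0 = -0.1
Dual objective at y_3 = -0.1: reduced costs (7.4, 6.2), box minimizer x = (0.0, 0.0)
g(y_3) = b*y + (c1 - a1*y)*x1 + (c2 - a2*y)*x2 = 13*(-0.1) + 7.4*0.0 + 6.2*0.0 = -1.3 + 0.0 + 0.0 = -1.3


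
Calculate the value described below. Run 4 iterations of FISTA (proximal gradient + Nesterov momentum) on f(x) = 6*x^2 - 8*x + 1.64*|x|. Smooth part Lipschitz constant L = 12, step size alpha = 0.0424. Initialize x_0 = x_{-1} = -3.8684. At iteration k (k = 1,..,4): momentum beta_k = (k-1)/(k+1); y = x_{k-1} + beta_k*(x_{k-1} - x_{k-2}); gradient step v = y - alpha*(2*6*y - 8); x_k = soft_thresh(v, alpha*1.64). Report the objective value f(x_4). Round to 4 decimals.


FISTA on f(x) = 6*x^2 - 8*x + 1.64*|x|
L = 12, alpha = 0.0424
Iteration 1: beta = 0.0, y = -3.8684 + 0.0*(-3.8684 + 3.8684) = -3.8684
  grad(y) = -54.4208, v = y - alpha*grad = -1.561
  prox(v) = soft_thresh(-1.561, 0.0695) = -1.4914
Iteration 2: beta = 0.3333, y = -1.4914 + 0.3333*(-1.4914 + 3.8684) = -0.6991
  grad(y) = -16.3892, v = y - alpha*grad = -0.0042
  prox(v) = soft_thresh(-0.0042, 0.0695) = 0.0
Iteration 3: beta = 0.5, y = 0.0 + 0.5*(0.0 + 1.4914) = 0.7457
  grad(y) = 0.9485, v = y - alpha*grad = 0.7055
  prox(v) = soft_thresh(0.7055, 0.0695) = 0.636
Iteration 4: beta = 0.6, y = 0.636 + 0.6*(0.636 - 0.0) = 1.0175
  grad(y) = 4.2104, v = y - alpha*grad = 0.839
  prox(v) = soft_thresh(0.839, 0.0695) = 0.7695
f(x_4) = 6*0.7695^2 - 8*0.7695 + 1.64*|0.7695| = -1.3413


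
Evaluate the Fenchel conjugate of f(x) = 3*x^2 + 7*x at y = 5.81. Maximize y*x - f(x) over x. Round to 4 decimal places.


f*(y) = sup_x {y*x - a*x^2 - b*x} = sup_x {(y-b)*x - a*x^2}
FOC: (y - b) - 2a*x = 0 => x* = (y - b)/(2a)
x* = (5.81 - 7)/(2*3) = -0.1983
f*(5.81) = (y-b)^2/(4a) = (5.81 - 7)^2/(4*3)
= 1.4161/12 = 0.118


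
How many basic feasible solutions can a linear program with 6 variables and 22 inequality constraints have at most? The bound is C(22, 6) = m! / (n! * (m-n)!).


Each vertex corresponds to some choice of n active constraints out of m, so the number of vertices is at most C(m, n) = m! / (n!(m-n)!).
m = 22, n = 6
Numerator: 22 * 21 * 20 * 19 * 18 * 17
Denominator: 6! = 720
C(22, 6) = 74613


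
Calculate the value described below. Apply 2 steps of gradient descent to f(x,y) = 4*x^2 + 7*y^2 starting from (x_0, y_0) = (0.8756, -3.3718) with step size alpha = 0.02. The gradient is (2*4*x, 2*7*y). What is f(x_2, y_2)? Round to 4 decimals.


Gradient descent on f(x,y) = 4*x^2 + 7*y^2.
Starting point: (0.8756, -3.3718), alpha = 0.02
Step 1: grad_x = 2*4*0.8756 = 7.0048, grad_y = 2*7*-3.3718 = -47.2052
  x_1 = 0.8756 - 0.02*7.0048 = 0.7355
  y_1 = -3.3718 - 0.02*-47.2052 = -2.4277
Step 2: grad_x = 2*4*0.7355 = 5.884, grad_y = 2*7*-2.4277 = -33.9877
  x_2 = 0.7355 - 0.02*5.884 = 0.6178
  y_2 = -2.4277 - 0.02*-33.9877 = -1.7479
f(0.6178, -1.7479) = 4*0.6178^2 + 7*(-1.7479)^2 = 22.9139


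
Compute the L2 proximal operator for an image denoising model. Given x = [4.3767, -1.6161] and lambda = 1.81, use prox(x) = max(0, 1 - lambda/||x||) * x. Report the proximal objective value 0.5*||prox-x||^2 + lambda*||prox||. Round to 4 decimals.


Step 1: Compute ||x||.
||x|| = 4.6655
Step 2: Compute scaling factor.
scale = max(0, 1 - 1.81/4.6655) = 0.612
Step 3: prox(x) = [2.6788, -0.9891]
||prox(x)|| = 2.8555
Step 4: Proximal objective.
0.5*||prox-x||^2 = 1.6381
lambda*||prox|| = 5.1685
Total = 6.8066


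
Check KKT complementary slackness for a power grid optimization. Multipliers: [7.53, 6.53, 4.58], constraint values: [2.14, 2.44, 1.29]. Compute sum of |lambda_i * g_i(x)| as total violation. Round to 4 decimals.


KKT complementary slackness check:
lambda_1 * g_1 = 7.53 * 2.14 = 16.1142
lambda_2 * g_2 = 6.53 * 2.44 = 15.9332
lambda_3 * g_3 = 4.58 * 1.29 = 5.9082
Total violation = 16.1142 + 15.9332 + 5.9082 = 37.9556


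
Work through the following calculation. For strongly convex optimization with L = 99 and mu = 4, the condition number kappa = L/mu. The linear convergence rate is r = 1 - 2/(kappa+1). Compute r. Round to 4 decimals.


Step 1: Compute the condition number.
kappa = L/mu = 99/4 = 24.75
Step 2: Compute the convergence rate.
r = 1 - 2/(kappa + 1) = 1 - 2*mu/(L + mu) = (L - mu)/(L + mu) = 95/103 = 0.9223


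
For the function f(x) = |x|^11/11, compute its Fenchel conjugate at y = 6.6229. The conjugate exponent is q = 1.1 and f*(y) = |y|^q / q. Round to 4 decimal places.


The conjugate exponent q satisfies 1/p + 1/q = 1.
p = 11, so q = 11/(11 - 1) = 1.1
|y|^q = 6.6229^1.1 = 8.0012
f*(6.6229) = 8.0012 / 1.1 = 7.2738


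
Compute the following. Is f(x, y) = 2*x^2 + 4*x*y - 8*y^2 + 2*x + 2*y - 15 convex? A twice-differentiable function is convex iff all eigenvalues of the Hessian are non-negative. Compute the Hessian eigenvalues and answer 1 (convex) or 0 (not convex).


The Hessian of f(x,y) = 2*x^2 + 4*x*y - 8*y^2 + 2*x + 2*y - 15 is:
H = [[4, 4], [4, -16]]
Trace = 4 - 16 = -12
Determinant = 4*-16 - (4)^2 = -80
Discriminant = (-12)^2 - 4*-80 = 464.0
Eigenvalues: lambda_1 = -16.7703, lambda_2 = 4.7703
The function is not convex.

0


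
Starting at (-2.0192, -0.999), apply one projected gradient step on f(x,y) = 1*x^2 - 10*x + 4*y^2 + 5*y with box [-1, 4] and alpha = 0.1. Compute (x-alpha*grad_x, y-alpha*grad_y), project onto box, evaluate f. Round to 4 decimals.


Step 1: Compute gradient at (-2.0192, -0.999).
grad_x = 2*1*-2.0192 - 10 = -14.0384
grad_y = 2*4*-0.999 + 5 = -2.992
Step 2: Gradient step.
x_raw = -2.0192 - 0.1*-14.0384 = -0.6154
y_raw = -0.999 - 0.1*-2.992 = -0.6998
Step 3: Project onto [-1, 4].
x_proj = clip(-0.6154) = -0.6154
y_proj = clip(-0.6998) = -0.6998
Step 4: Evaluate f.
f(-0.6154, -0.6998) = 4.9921


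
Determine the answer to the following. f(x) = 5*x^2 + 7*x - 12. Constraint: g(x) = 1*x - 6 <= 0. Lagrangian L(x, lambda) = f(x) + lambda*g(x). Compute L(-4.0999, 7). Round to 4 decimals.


Step 1: Evaluate f(x).
f(-4.0999) = 5*(-4.0999)^2 + 7*(-4.0999) - 12 = 43.3466
Step 2: Evaluate g(x).
g(-4.0999) = 1*-4.0999 - 6 = -10.0999
Step 3: Compute Lagrangian.
L = 43.3466 + 7*-10.0999 = -27.3527


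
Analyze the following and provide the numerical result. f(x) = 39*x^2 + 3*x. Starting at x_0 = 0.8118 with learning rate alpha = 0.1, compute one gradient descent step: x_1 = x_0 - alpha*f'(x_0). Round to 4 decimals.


We compute the gradient at x_0 and apply the update.
f'(x) = 78*x + 3
f'(0.8118) = 78*0.8118 + 3 = 66.3204
x_1 = 0.8118 - 0.1*66.3204 = -5.8202


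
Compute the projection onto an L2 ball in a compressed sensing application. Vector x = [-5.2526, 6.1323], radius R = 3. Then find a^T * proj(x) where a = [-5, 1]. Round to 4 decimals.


Step 1: Compute ||x|| (intermediates to 6 decimals).
||x|| = sqrt((-5.2526)^2 + 6.1323^2) = 8.074337
Step 2: Project.
Since ||x|| > R, scale = R/||x|| = 3/8.074337 = 0.371548, proj(x) = scale * x
proj(x) = [-1.951593, 2.278444]
Step 3: Dot product.
a^T * proj(x) = -5*(-1.951593) + 1*2.278444 = 12.0364


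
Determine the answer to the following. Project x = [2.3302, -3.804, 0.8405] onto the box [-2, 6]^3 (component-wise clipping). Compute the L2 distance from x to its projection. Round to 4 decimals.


Project each component onto [-2, 6].
clip(2.3302) = 2.3302, clip(-3.804) = -2.0, clip(0.8405) = 0.8405
Projection = [2.3302, -2.0, 0.8405]
Squared diffs: [0.0, 3.2544, 0.0]
Distance = sqrt(3.2544) = 1.804


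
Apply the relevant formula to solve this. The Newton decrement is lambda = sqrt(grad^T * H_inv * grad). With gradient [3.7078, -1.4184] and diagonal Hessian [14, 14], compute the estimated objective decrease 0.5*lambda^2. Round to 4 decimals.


Step 1: H is diagonal, so H^(-1) * g = [0.2648, -0.1013].
Step 2: g^T H^(-1) g = sum_i g_i^2 / H_ii
  = (3.7078)^2/14 + (-1.4184)^2/14
  = 0.982 + 0.1437 = 1.1257
Step 3: Objective decrease = 0.5 * g^T H^(-1) g = 0.5628


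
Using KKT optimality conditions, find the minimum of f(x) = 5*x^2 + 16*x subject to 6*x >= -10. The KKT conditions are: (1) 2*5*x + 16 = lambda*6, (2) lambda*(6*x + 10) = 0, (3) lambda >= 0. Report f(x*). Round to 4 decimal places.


Step 1: Try lambda = 0 (constraint inactive).
Stationarity: 2*5*x + 16 = 0
x* = -16/(2*5) = -1.6
Check constraint: 6*-1.6 = -9.6 >= -10 -- satisfied.
Step 2: Compute optimal value.
f(x*) = 5*(-1.6)^2 + 16*(-1.6) = -12.8


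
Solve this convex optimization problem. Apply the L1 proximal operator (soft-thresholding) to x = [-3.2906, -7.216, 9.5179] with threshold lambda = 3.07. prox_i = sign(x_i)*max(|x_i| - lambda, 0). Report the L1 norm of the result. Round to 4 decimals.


Soft-thresholding with lambda = 3.07:
prox(-3.2906) = sign(-3.2906)*max(|-3.2906| - 3.07, 0) = -0.2206
prox(-7.216) = sign(-7.216)*max(|-7.216| - 3.07, 0) = -4.146
prox(9.5179) = sign(9.5179)*max(|9.5179| - 3.07, 0) = 6.4479
prox(x) = [-0.2206, -4.146, 6.4479]
||prox(x)||_1 = 0.2206 + 4.146 + 6.4479 = 10.8145


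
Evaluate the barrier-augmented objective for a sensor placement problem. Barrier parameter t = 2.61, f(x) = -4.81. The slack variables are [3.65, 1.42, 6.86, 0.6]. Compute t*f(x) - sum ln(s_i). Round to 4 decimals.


Step 1: Compute log-barrier.
ln values: [1.2947, 0.3507, 1.9257, -0.5108]
phi = -(1.2947 + 0.3507 + 1.9257 - 0.5108) = -3.0603
Step 2: Compute augmented objective.
t*f(x) = 2.61*-4.81 = -12.5541
Total = -12.5541 - 3.0603 = -15.6144


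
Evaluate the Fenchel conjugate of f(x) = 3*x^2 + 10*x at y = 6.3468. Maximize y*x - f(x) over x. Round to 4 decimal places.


f*(y) = sup_x {y*x - a*x^2 - b*x} = sup_x {(y-b)*x - a*x^2}
FOC: (y - b) - 2a*x = 0 => x* = (y - b)/(2a)
x* = (6.3468 - 10)/(2*3) = -0.6089
f*(6.3468) = (y-b)^2/(4a) = (6.3468 - 10)^2/(4*3)
= 13.3459/12 = 1.1122


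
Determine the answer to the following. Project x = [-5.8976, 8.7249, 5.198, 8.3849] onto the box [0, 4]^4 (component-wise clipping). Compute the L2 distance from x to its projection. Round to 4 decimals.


Project each component onto [0, 4].
clip(-5.8976) = 0.0, clip(8.7249) = 4.0, clip(5.198) = 4.0, clip(8.3849) = 4.0
Projection = [0.0, 4.0, 4.0, 4.0]
Squared diffs: [34.7817, 22.3247, 1.4352, 19.2273]
Distance = sqrt(77.7689) = 8.8187


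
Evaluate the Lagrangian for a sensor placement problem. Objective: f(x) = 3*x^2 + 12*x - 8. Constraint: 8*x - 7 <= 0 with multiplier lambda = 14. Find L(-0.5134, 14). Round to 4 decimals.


Step 1: Evaluate f(x).
f(-0.5134) = 3*(-0.5134)^2 + 12*(-0.5134) - 8 = -13.3701
Step 2: Evaluate g(x).
g(-0.5134) = 8*-0.5134 - 7 = -11.1072
Step 3: Compute Lagrangian.
L = -13.3701 + 14*-11.1072 = -168.8709


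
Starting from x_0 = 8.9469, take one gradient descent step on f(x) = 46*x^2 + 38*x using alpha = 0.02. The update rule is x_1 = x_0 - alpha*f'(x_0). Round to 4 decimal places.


We compute the gradient at x_0 and apply the update.
f'(x) = 92*x + 38
f'(8.9469) = 92*8.9469 + 38 = 861.1148
x_1 = 8.9469 - 0.02*861.1148 = -8.2754


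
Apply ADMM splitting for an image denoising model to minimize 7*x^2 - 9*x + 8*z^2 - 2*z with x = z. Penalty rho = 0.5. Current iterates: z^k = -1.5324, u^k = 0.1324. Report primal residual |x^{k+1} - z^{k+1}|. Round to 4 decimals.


ADMM iteration with rho = 0.5, z^k = -1.5324, u^k = 0.1324
Step 1: x-update.
Minimize 7*x^2 - 9*x + (0.5/2)*(x + 1.5324 + 0.1324)^2
FOC: (2*7 + 0.5)*x = 9 + 0.5*(-1.5324 - 0.1324)
x^{k+1} = 0.5633
Step 2: z-update.
Minimize 8*z^2 - 2*z + (0.5/2)*(0.5633 - z + 0.1324)^2
FOC: (2*8 + 0.5)*z = 2 + 0.5*(0.5633 + 0.1324)
z^{k+1} = 0.1423
Step 3: u-update.
u^{k+1} = 0.1324 + 0.5633 - 0.1423 = 0.5534
Step 4: Primal residual = |0.5633 - 0.1423| = 0.421


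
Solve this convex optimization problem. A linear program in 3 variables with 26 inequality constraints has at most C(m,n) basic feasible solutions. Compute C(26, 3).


Each vertex corresponds to some choice of n active constraints out of m, so the number of vertices is at most C(m, n) = m! / (n!(m-n)!).
m = 26, n = 3
Numerator: 26 * 25 * 24
Denominator: 3! = 6
C(26, 3) = 2600


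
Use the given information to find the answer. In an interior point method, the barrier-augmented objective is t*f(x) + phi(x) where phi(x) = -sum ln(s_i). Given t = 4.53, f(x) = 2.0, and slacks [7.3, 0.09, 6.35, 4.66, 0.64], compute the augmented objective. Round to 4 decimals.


Step 1: Compute log-barrier.
ln values: [1.9879, -2.4079, 1.8485, 1.539, -0.4463]
phi = -(1.9879 - 2.4079 + 1.8485 + 1.539 - 0.4463) = -2.5211
Step 2: Compute augmented objective.
t*f(x) = 4.53*2.0 = 9.06
Total = 9.06 - 2.5211 = 6.5389


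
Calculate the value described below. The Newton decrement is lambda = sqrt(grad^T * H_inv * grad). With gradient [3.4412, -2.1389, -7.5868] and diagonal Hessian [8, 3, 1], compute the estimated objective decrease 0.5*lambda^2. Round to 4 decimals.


Step 1: H is diagonal, so H^(-1) * g = [0.4302, -0.713, -7.5868].
Step 2: g^T H^(-1) g = sum_i g_i^2 / H_ii
  = (3.4412)^2/8 + (-2.1389)^2/3 + (-7.5868)^2/1
  = 1.4802 + 1.525 + 57.5595 = 60.5647
Step 3: Objective decrease = 0.5 * g^T H^(-1) g = 30.2824


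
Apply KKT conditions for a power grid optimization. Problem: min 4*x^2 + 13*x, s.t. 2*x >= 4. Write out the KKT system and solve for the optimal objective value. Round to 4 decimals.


Step 1: Try lambda = 0 (constraint inactive).
x_unc = -13/(2*4) = -1.625
Check: 2*-1.625 = -3.25 < 4 -- violated!
Step 2: Constraint must be active: 2*x = 4
x* = 4/2 = 2.0
lambda = (2*4*2.0 + 13)/2 = 14.5
Step 3: Compute optimal value.
f(x*) = 4*2.0^2 + 13*2.0 = 42.0


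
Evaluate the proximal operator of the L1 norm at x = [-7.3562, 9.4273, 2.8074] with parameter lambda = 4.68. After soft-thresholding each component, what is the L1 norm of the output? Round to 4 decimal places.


Soft-thresholding with lambda = 4.68:
prox(-7.3562) = sign(-7.3562)*max(|-7.3562| - 4.68, 0) = -2.6762
prox(9.4273) = sign(9.4273)*max(|9.4273| - 4.68, 0) = 4.7473
prox(2.8074) = sign(2.8074)*max(|2.8074| - 4.68, 0) = 0.0
prox(x) = [-2.6762, 4.7473, 0.0]
||prox(x)||_1 = 2.6762 + 4.7473 + 0.0 = 7.4235


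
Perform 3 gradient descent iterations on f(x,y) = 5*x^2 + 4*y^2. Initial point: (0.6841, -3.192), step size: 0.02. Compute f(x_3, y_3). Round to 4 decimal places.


Gradient descent on f(x,y) = 5*x^2 + 4*y^2.
Starting point: (0.6841, -3.192), alpha = 0.02
Step 1: grad_x = 2*5*0.6841 = 6.841, grad_y = 2*4*-3.192 = -25.536
  x_1 = 0.6841 - 0.02*6.841 = 0.5473
  y_1 = -3.192 - 0.02*-25.536 = -2.6813
Step 2: grad_x = 2*5*0.5473 = 5.4728, grad_y = 2*4*-2.6813 = -21.4502
  x_2 = 0.5473 - 0.02*5.4728 = 0.4378
  y_2 = -2.6813 - 0.02*-21.4502 = -2.2523
Step 3: grad_x = 2*5*0.4378 = 4.3782, grad_y = 2*4*-2.2523 = -18.0182
  x_3 = 0.4378 - 0.02*4.3782 = 0.3503
  y_3 = -2.2523 - 0.02*-18.0182 = -1.8919
f(0.3503, -1.8919) = 5*0.3503^2 + 4*(-1.8919)^2 = 14.9307


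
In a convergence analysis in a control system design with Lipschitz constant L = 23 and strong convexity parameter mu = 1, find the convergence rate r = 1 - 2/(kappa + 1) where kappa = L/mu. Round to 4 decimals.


Step 1: Compute the condition number.
kappa = L/mu = 23/1 = 23.0
Step 2: Compute the convergence rate.
r = 1 - 2/(kappa + 1) = 1 - 2*mu/(L + mu) = (L - mu)/(L + mu) = 22/24 = 0.9167


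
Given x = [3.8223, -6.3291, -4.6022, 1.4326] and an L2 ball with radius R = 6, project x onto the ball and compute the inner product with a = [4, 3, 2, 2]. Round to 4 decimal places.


Step 1: Compute ||x|| (intermediates to 6 decimals).
||x|| = sqrt(3.8223^2 + (-6.3291)^2 + (-4.6022)^2 + 1.4326^2) = 8.826102
Step 2: Project.
Since ||x|| > R, scale = R/||x|| = 6/8.826102 = 0.679802, proj(x) = scale * x
proj(x) = [2.598407, -4.302535, -3.128585, 0.973884]
Step 3: Dot product.
a^T * proj(x) = 4*2.598407 + 3*(-4.302535) + 2*(-3.128585) + 2*0.973884 = -6.8234


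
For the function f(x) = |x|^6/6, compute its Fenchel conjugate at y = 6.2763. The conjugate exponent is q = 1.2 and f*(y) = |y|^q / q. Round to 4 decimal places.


The conjugate exponent q satisfies 1/p + 1/q = 1.
p = 6, so q = 6/(6 - 1) = 1.2
|y|^q = 6.2763^1.2 = 9.0624
f*(6.2763) = 9.0624 / 1.2 = 7.552


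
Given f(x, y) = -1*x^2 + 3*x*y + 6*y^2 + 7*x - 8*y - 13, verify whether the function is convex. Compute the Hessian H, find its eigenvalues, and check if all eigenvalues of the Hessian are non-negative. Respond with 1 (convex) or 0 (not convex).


The Hessian of f(x,y) = -1*x^2 + 3*x*y + 6*y^2 + 7*x - 8*y - 13 is:
H = [[-2, 3], [3, 12]]
Trace = -2 + 12 = 10
Determinant = -2*12 - (3)^2 = -33
Discriminant = (10)^2 - 4*-33 = 232.0
Eigenvalues: lambda_1 = -2.6158, lambda_2 = 12.6158
The function is not convex.

0


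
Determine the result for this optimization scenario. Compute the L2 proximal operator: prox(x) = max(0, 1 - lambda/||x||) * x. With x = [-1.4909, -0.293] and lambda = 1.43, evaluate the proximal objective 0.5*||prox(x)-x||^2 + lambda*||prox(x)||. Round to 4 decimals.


Step 1: Compute ||x||.
||x|| = 1.5194
Step 2: Compute scaling factor.
scale = max(0, 1 - 1.43/1.5194) = 0.0589
Step 3: prox(x) = [-0.0877, -0.0172]
||prox(x)|| = 0.0894
Step 4: Proximal objective.
0.5*||prox-x||^2 = 1.0225
lambda*||prox|| = 0.1278
Total = 1.1503


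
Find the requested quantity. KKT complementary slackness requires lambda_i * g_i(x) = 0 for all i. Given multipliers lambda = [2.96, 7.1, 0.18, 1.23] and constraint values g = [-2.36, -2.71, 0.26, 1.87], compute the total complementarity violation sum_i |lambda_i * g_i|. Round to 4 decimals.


KKT complementary slackness check:
lambda_1 * g_1 = 2.96 * -2.36 = -6.9856
lambda_2 * g_2 = 7.1 * -2.71 = -19.241
lambda_3 * g_3 = 0.18 * 0.26 = 0.0468
lambda_4 * g_4 = 1.23 * 1.87 = 2.3001
Total violation = 6.9856 + 19.241 + 0.0468 + 2.3001 = 28.5735


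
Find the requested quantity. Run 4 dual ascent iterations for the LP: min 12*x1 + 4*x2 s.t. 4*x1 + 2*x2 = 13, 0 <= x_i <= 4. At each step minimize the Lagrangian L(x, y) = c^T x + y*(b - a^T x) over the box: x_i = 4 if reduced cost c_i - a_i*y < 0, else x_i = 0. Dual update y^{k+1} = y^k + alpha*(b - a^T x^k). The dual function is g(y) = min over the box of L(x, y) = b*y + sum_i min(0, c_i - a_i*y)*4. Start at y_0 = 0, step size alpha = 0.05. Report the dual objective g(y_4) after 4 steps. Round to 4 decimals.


Dual ascent for LP: min 12*x1 + 4*x2, 4*x1 + 2*x2 = 13, 0 <= x_i <= 4
Step 1: y^k = 0.0, reduced costs: (12.0, 4.0)
  x^k = (0.0, 0.0), subgradient = b - a^T x = 13.0
  y^{k+1} = 0.0 + 0.05*13.0 = 0.65
Step 2: y^k = 0.65, reduced costs: (9.4, 2.7)
  x^k = (0.0, 0.0), subgradient = b - a^T x = 13.0
  y^{k+1} = 0.65 + 0.05*13.0 = 1.3
Step 3: y^k = 1.3, reduced costs: (6.8, 1.4)
  x^k = (0.0, 0.0), subgradient = b - a^T x = 13.0
  y^{k+1} = 1.3 + 0.05*13.0 = 1.95
Step 4: y^k = 1.95, reduced costs: (4.2, 0.1)
  x^k = (0.0, 0.0), subgradient = b - a^T x = 13.0
  y^{k+1} = 1.95 + 0.05*13.0 = 2.6
Dual objective at y_4 = 2.6: reduced costs (1.6, -1.2), box minimizer x = (0.0, 4.0)
g(y_4) = b*y + (c1 - a1*y)*x1 + (c2 - a2*y)*x2 = 13*2.6 + 1.6*0.0 + (-1.2)*4.0 = 33.8 + 0.0 - 4.8 = 29.0


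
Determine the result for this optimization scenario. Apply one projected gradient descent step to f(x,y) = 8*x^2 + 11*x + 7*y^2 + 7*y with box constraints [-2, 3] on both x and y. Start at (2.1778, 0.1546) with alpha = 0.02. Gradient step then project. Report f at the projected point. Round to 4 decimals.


Step 1: Compute gradient at (2.1778, 0.1546).
grad_x = 2*8*2.1778 + 11 = 45.8448
grad_y = 2*7*0.1546 + 7 = 9.1644
Step 2: Gradient step.
x_raw = 2.1778 - 0.02*45.8448 = 1.2609
y_raw = 0.1546 - 0.02*9.1644 = -0.0287
Step 3: Project onto [-2, 3].
x_proj = clip(1.2609) = 1.2609
y_proj = clip(-0.0287) = -0.0287
Step 4: Evaluate f.
f(1.2609, -0.0287) = 26.3939


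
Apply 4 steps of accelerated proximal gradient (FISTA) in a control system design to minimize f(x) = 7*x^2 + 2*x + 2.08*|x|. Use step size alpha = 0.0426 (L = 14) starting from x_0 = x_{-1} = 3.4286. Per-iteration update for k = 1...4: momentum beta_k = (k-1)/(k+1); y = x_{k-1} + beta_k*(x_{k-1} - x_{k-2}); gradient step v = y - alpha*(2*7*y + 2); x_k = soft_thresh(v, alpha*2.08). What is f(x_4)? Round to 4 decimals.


FISTA on f(x) = 7*x^2 + 2*x + 2.08*|x|
L = 14, alpha = 0.0426
Iteration 1: beta = 0.0, y = 3.4286 + 0.0*(3.4286 - 3.4286) = 3.4286
  grad(y) = 50.0004, v = y - alpha*grad = 1.2986
  prox(v) = soft_thresh(1.2986, 0.0886) = 1.21
Iteration 2: beta = 0.3333, y = 1.21 + 0.3333*(1.21 - 3.4286) = 0.4704
  grad(y) = 8.5861, v = y - alpha*grad = 0.1047
  prox(v) = soft_thresh(0.1047, 0.0886) = 0.0161
Iteration 3: beta = 0.5, y = 0.0161 + 0.5*(0.0161 - 1.21) = -0.5809
  grad(y) = -6.1326, v = y - alpha*grad = -0.3197
  prox(v) = soft_thresh(-0.3197, 0.0886) = -0.231
Iteration 4: beta = 0.6, y = -0.231 + 0.6*(-0.231 - 0.0161) = -0.3793
  grad(y) = -3.3103, v = y - alpha*grad = -0.2383
  prox(v) = soft_thresh(-0.2383, 0.0886) = -0.1497
f(x_4) = 7*(-0.1497)^2 + 2*(-0.1497) + 2.08*|-0.1497| = 0.1688


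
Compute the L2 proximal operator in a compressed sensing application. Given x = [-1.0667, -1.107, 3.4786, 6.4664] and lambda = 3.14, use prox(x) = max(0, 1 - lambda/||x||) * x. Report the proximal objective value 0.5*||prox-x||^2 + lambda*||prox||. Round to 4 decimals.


Step 1: Compute ||x||.
||x|| = 7.5019
Step 2: Compute scaling factor.
scale = max(0, 1 - 3.14/7.5019) = 0.5814
Step 3: prox(x) = [-0.6202, -0.6437, 2.0226, 3.7598]
||prox(x)|| = 4.3619
Step 4: Proximal objective.
0.5*||prox-x||^2 = 4.9298
lambda*||prox|| = 13.6964
Total = 18.6261


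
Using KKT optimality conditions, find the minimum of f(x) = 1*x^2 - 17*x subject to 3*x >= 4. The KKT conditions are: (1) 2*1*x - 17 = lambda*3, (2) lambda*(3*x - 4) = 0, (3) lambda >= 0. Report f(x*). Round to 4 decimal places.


Step 1: Try lambda = 0 (constraint inactive).
Stationarity: 2*1*x - 17 = 0
x* = 17/(2*1) = 8.5
Check constraint: 3*8.5 = 25.5 >= 4 -- satisfied.
Step 2: Compute optimal value.
f(x*) = 1*8.5^2 - 17*8.5 = -72.25


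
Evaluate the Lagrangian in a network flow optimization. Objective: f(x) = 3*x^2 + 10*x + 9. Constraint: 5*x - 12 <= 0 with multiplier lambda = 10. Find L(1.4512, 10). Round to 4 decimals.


Step 1: Evaluate f(x).
f(1.4512) = 3*1.4512^2 + 10*1.4512 + 9 = 29.8299
Step 2: Evaluate g(x).
g(1.4512) = 5*1.4512 - 12 = -4.744
Step 3: Compute Lagrangian.
L = 29.8299 + 10*-4.744 = -17.6101


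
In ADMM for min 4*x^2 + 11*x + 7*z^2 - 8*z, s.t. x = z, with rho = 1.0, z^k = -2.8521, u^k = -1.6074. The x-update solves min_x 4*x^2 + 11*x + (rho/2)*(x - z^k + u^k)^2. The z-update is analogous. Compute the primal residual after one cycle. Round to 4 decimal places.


ADMM iteration with rho = 1.0, z^k = -2.8521, u^k = -1.6074
Step 1: x-update.
Minimize 4*x^2 + 11*x + (1.0/2)*(x + 2.8521 - 1.6074)^2
FOC: (2*4 + 1.0)*x = -11 + 1.0*(-2.8521 + 1.6074)
x^{k+1} = -1.3605
Step 2: z-update.
Minimize 7*z^2 - 8*z + (1.0/2)*(-1.3605 - z - 1.6074)^2
FOC: (2*7 + 1.0)*z = 8 + 1.0*(-1.3605 - 1.6074)
z^{k+1} = 0.3355
Step 3: u-update.
u^{k+1} = -1.6074 - 1.3605 - 0.3355 = -3.3034
Step 4: Primal residual = |-1.3605 - 0.3355| = 1.696


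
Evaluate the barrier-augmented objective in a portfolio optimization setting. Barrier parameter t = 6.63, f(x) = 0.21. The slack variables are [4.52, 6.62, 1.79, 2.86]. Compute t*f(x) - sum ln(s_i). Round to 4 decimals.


Step 1: Compute log-barrier.
ln values: [1.5085, 1.8901, 0.5822, 1.0508]
phi = -(1.5085 + 1.8901 + 0.5822 + 1.0508) = -5.0316
Step 2: Compute augmented objective.
t*f(x) = 6.63*0.21 = 1.3923
Total = 1.3923 - 5.0316 = -3.6393


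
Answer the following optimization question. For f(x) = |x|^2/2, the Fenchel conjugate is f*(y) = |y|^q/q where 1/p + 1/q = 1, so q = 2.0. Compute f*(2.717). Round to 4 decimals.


The conjugate exponent q satisfies 1/p + 1/q = 1.
p = 2, so q = 2/(2 - 1) = 2.0
|y|^q = 2.717^2.0 = 7.3821
f*(2.717) = 7.3821 / 2.0 = 3.691


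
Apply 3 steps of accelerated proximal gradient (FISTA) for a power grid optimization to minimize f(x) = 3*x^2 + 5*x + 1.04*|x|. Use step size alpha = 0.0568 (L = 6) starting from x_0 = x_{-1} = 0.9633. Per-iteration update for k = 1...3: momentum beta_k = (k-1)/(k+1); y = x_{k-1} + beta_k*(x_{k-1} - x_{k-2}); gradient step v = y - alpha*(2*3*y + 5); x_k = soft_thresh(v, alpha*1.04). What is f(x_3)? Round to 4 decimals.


FISTA on f(x) = 3*x^2 + 5*x + 1.04*|x|
L = 6, alpha = 0.0568
Iteration 1: beta = 0.0, y = 0.9633 + 0.0*(0.9633 - 0.9633) = 0.9633
  grad(y) = 10.7798, v = y - alpha*grad = 0.351
  prox(v) = soft_thresh(0.351, 0.0591) = 0.2919
Iteration 2: beta = 0.3333, y = 0.2919 + 0.3333*(0.2919 - 0.9633) = 0.0681
  grad(y) = 5.4089, v = y - alpha*grad = -0.2391
  prox(v) = soft_thresh(-0.2391, 0.0591) = -0.18
Iteration 3: beta = 0.5, y = -0.18 + 0.5*(-0.18 - 0.2919) = -0.416
  grad(y) = 2.5041, v = y - alpha*grad = -0.5582
  prox(v) = soft_thresh(-0.5582, 0.0591) = -0.4991
f(x_3) = 3*(-0.4991)^2 + 5*(-0.4991) + 1.04*|-0.4991| = -1.2292


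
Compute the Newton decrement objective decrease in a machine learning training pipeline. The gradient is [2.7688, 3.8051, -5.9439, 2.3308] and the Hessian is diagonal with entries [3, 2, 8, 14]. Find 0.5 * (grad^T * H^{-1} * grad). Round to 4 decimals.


Step 1: H is diagonal, so H^(-1) * g = [0.9229, 1.9026, -0.743, 0.1665].
Step 2: g^T H^(-1) g = sum_i g_i^2 / H_ii
  = (2.7688)^2/3 + (3.8051)^2/2 + (-5.9439)^2/8 + (2.3308)^2/14
  = 2.5554 + 7.2394 + 4.4162 + 0.388 = 14.5991
Step 3: Objective decrease = 0.5 * g^T H^(-1) g = 7.2995


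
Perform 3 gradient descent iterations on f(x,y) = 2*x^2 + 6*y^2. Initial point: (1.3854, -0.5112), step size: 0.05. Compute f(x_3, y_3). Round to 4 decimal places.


Gradient descent on f(x,y) = 2*x^2 + 6*y^2.
Starting point: (1.3854, -0.5112), alpha = 0.05
Step 1: grad_x = 2*2*1.3854 = 5.5416, grad_y = 2*6*-0.5112 = -6.1344
  x_1 = 1.3854 - 0.05*5.5416 = 1.1083
  y_1 = -0.5112 - 0.05*-6.1344 = -0.2045
Step 2: grad_x = 2*2*1.1083 = 4.4333, grad_y = 2*6*-0.2045 = -2.4538
  x_2 = 1.1083 - 0.05*4.4333 = 0.8867
  y_2 = -0.2045 - 0.05*-2.4538 = -0.0818
Step 3: grad_x = 2*2*0.8867 = 3.5466, grad_y = 2*6*-0.0818 = -0.9815
  x_3 = 0.8867 - 0.05*3.5466 = 0.7093
  y_3 = -0.0818 - 0.05*-0.9815 = -0.0327
f(0.7093, -0.0327) = 2*0.7093^2 + 6*(-0.0327)^2 = 1.0127


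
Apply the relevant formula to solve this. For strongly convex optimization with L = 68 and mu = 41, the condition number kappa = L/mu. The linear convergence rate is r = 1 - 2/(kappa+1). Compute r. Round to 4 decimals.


Step 1: Compute the condition number.
kappa = L/mu = 68/41 = 1.6585
Step 2: Compute the convergence rate.
r = 1 - 2/(kappa + 1) = 1 - 2*mu/(L + mu) = (L - mu)/(L + mu) = 27/109 = 0.2477


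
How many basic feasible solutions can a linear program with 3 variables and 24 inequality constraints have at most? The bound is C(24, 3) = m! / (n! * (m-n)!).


Each vertex corresponds to some choice of n active constraints out of m, so the number of vertices is at most C(m, n) = m! / (n!(m-n)!).
m = 24, n = 3
Numerator: 24 * 23 * 22
Denominator: 3! = 6
C(24, 3) = 2024


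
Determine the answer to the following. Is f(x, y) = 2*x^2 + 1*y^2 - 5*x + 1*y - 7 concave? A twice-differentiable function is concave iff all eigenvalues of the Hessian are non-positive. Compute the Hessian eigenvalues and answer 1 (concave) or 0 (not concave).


The Hessian of f(x,y) = 2*x^2 + 1*y^2 - 5*x + 1*y - 7 is:
H = [[4, 0], [0, 2]]
Trace = 4 + 2 = 6
Determinant = 4*2 - (0)^2 = 8
Discriminant = (6)^2 - 4*8 = 4.0
Eigenvalues: lambda_1 = 2.0, lambda_2 = 4.0
The function is not concave.

0


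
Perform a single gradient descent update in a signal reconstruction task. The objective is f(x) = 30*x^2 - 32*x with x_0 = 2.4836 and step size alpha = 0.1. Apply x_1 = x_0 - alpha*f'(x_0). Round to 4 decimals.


We compute the gradient at x_0 and apply the update.
f'(x) = 60*x - 32
f'(2.4836) = 60*2.4836 - 32 = 117.016
x_1 = 2.4836 - 0.1*117.016 = -9.218


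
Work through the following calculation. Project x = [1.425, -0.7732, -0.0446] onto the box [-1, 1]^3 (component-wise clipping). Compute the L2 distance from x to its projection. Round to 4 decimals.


Project each component onto [-1, 1].
clip(1.425) = 1.0, clip(-0.7732) = -0.7732, clip(-0.0446) = -0.0446
Projection = [1.0, -0.7732, -0.0446]
Squared diffs: [0.1806, 0.0, 0.0]
Distance = sqrt(0.1806) = 0.425


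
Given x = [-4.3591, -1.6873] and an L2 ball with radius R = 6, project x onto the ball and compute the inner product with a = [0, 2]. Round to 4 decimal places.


Step 1: Compute ||x|| (intermediates to 6 decimals).
||x|| = sqrt((-4.3591)^2 + (-1.6873)^2) = 4.674263
Step 2: Project.
Since ||x|| <= R, proj = x (no scaling needed).
proj(x) = [-4.3591, -1.6873]
Step 3: Dot product.
a^T * proj(x) = 0*(-4.3591) + 2*(-1.6873) = -3.3746


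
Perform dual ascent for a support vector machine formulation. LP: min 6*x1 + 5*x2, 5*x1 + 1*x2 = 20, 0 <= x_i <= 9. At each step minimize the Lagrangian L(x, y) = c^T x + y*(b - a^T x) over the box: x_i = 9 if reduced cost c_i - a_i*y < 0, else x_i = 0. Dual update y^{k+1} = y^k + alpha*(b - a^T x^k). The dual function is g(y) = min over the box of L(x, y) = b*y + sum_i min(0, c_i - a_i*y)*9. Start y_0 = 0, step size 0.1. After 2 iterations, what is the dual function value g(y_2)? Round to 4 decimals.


Dual ascent for LP: min 6*x1 + 5*x2, 5*x1 + 1*x2 = 20, 0 <= x_i <= 9
Step 1: y^k = 0.0, reduced costs: (6.0, 5.0)
  x^k = (0.0, 0.0), subgradient = b - a^T x = 20.0
  y^{k+1} = 0.0 + 0.1*20.0 = 2.0
Step 2: y^k = 2.0, reduced costs: (-4.0, 3.0)
  x^k = (9.0, 0.0), subgradient = b - a^T x = -25.0
  y^{k+1} = 2.0 + 0.1*-25.0 = -0.5
Dual objective at y_2 = -0.5: reduced costs (8.5, 5.5), box minimizer x = (0.0, 0.0)
g(y_2) = b*y + (c1 - a1*y)*x1 + (c2 - a2*y)*x2 = 20*(-0.5) + 8.5*0.0 + 5.5*0.0 = -10.0 + 0.0 + 0.0 = -10.0


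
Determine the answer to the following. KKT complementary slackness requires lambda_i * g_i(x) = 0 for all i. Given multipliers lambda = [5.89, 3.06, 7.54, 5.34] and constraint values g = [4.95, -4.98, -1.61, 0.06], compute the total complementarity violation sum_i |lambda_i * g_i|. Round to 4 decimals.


KKT complementary slackness check:
lambda_1 * g_1 = 5.89 * 4.95 = 29.1555
lambda_2 * g_2 = 3.06 * -4.98 = -15.2388
lambda_3 * g_3 = 7.54 * -1.61 = -12.1394
lambda_4 * g_4 = 5.34 * 0.06 = 0.3204
Total violation = 29.1555 + 15.2388 + 12.1394 + 0.3204 = 56.8541


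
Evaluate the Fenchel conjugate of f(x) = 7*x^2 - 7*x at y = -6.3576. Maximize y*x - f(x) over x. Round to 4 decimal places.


f*(y) = sup_x {y*x - a*x^2 - b*x} = sup_x {(y-b)*x - a*x^2}
FOC: (y - b) - 2a*x = 0 => x* = (y - b)/(2a)
x* = (-6.3576 + 7)/(2*7) = 0.0459
f*(-6.3576) = (y-b)^2/(4a) = (-6.3576 + 7)^2/(4*7)
= 0.4127/28 = 0.0147


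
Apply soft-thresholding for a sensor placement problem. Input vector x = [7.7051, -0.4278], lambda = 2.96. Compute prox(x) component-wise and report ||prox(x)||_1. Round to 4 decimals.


Soft-thresholding with lambda = 2.96:
prox(7.7051) = sign(7.7051)*max(|7.7051| - 2.96, 0) = 4.7451
prox(-0.4278) = sign(-0.4278)*max(|-0.4278| - 2.96, 0) = 0.0
prox(x) = [4.7451, 0.0]
||prox(x)||_1 = 4.7451 + 0.0 = 4.7451


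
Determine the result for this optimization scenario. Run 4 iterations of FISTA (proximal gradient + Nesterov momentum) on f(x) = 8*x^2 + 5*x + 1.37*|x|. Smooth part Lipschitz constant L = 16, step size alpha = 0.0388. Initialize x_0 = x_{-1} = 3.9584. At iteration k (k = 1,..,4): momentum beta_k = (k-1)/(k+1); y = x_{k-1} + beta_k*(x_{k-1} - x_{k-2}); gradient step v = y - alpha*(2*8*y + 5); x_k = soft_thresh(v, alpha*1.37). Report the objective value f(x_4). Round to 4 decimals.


FISTA on f(x) = 8*x^2 + 5*x + 1.37*|x|
L = 16, alpha = 0.0388
Iteration 1: beta = 0.0, y = 3.9584 + 0.0*(3.9584 - 3.9584) = 3.9584
  grad(y) = 68.3344, v = y - alpha*grad = 1.307
  prox(v) = soft_thresh(1.307, 0.0532) = 1.2539
Iteration 2: beta = 0.3333, y = 1.2539 + 0.3333*(1.2539 - 3.9584) = 0.3524
  grad(y) = 10.6377, v = y - alpha*grad = -0.0604
  prox(v) = soft_thresh(-0.0604, 0.0532) = -0.0072
Iteration 3: beta = 0.5, y = -0.0072 + 0.5*(-0.0072 - 1.2539) = -0.6378
  grad(y) = -5.2045, v = y - alpha*grad = -0.4358
  prox(v) = soft_thresh(-0.4358, 0.0532) = -0.3827
Iteration 4: beta = 0.6, y = -0.3827 + 0.6*(-0.3827 + 0.0072) = -0.608
  grad(y) = -4.7275, v = y - alpha*grad = -0.4245
  prox(v) = soft_thresh(-0.4245, 0.0532) = -0.3714
f(x_4) = 8*(-0.3714)^2 + 5*(-0.3714) + 1.37*|-0.3714| = -0.2447


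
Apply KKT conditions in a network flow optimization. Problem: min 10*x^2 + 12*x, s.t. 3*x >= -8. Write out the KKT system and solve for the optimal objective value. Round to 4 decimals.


Step 1: Try lambda = 0 (constraint inactive).
Stationarity: 2*10*x + 12 = 0
x* = -12/(2*10) = -0.6
Check constraint: 3*-0.6 = -1.8 >= -8 -- satisfied.
Step 2: Compute optimal value.
f(x*) = 10*(-0.6)^2 + 12*(-0.6) = -3.6


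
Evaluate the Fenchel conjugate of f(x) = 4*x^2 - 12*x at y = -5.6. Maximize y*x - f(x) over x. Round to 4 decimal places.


f*(y) = sup_x {y*x - a*x^2 - b*x} = sup_x {(y-b)*x - a*x^2}
FOC: (y - b) - 2a*x = 0 => x* = (y - b)/(2a)
x* = (-5.6 + 12)/(2*4) = 0.8
f*(-5.6) = (y-b)^2/(4a) = (-5.6 + 12)^2/(4*4)
= 40.96/16 = 2.56


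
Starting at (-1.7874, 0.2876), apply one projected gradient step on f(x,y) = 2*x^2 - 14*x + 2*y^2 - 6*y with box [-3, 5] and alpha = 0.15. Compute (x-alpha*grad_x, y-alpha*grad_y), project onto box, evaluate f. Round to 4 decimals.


Step 1: Compute gradient at (-1.7874, 0.2876).
grad_x = 2*2*-1.7874 - 14 = -21.1496
grad_y = 2*2*0.2876 - 6 = -4.8496
Step 2: Gradient step.
x_raw = -1.7874 - 0.15*-21.1496 = 1.385
y_raw = 0.2876 - 0.15*-4.8496 = 1.015
Step 3: Project onto [-3, 5].
x_proj = clip(1.385) = 1.385
y_proj = clip(1.015) = 1.015
Step 4: Evaluate f.
f(1.385, 1.015) = -19.5835


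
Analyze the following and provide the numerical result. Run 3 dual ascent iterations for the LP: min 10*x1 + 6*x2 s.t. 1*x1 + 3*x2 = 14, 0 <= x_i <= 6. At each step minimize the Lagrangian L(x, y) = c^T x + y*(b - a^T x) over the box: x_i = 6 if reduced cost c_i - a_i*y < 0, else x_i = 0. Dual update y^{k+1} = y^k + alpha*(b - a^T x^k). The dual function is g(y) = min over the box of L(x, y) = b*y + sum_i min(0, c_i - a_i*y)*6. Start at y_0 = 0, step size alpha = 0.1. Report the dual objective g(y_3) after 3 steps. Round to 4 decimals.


Dual ascent for LP: min 10*x1 + 6*x2, 1*x1 + 3*x2 = 14, 0 <= x_i <= 6
Step 1: y^k = 0.0, reduced costs: (10.0, 6.0)
  x^k = (0.0, 0.0), subgradient = b - a^T x = 14.0
  y^{k+1} = 0.0 + 0.1*14.0 = 1.4
Step 2: y^k = 1.4, reduced costs: (8.6, 1.8)
  x^k = (0.0, 0.0), subgradient = b - a^T x = 14.0
  y^{k+1} = 1.4 + 0.1*14.0 = 2.8
Step 3: y^k = 2.8, reduced costs: (7.2, -2.4)
  x^k = (0.0, 6.0), subgradient = b - a^T x = -4.0
  y^{k+1} = 2.8 + 0.1*-4.0 = 2.4
Dual objective at y_3 = 2.4: reduced costs (7.6, -1.2), box minimizer x = (0.0, 6.0)
g(y_3) = b*y + (c1 - a1*y)*x1 + (c2 - a2*y)*x2 = 14*2.4 + 7.6*0.0 + (-1.2)*6.0 = 33.6 + 0.0 - 7.2 = 26.4


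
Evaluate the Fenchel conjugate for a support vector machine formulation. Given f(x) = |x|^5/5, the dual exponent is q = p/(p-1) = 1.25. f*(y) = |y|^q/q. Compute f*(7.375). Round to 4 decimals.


The conjugate exponent q satisfies 1/p + 1/q = 1.
p = 5, so q = 5/(5 - 1) = 1.25
|y|^q = 7.375^1.25 = 12.1535
f*(7.375) = 12.1535 / 1.25 = 9.7228


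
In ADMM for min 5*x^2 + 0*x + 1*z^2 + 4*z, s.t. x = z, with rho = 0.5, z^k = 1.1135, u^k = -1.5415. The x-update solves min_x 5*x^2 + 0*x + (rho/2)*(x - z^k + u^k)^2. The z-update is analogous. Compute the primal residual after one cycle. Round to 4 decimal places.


ADMM iteration with rho = 0.5, z^k = 1.1135, u^k = -1.5415
Step 1: x-update.
Minimize 5*x^2 + 0*x + (0.5/2)*(x - 1.1135 - 1.5415)^2
FOC: (2*5 + 0.5)*x = 0 + 0.5*(1.1135 + 1.5415)
x^{k+1} = 0.1264
Step 2: z-update.
Minimize 1*z^2 + 4*z + (0.5/2)*(0.1264 - z - 1.5415)^2
FOC: (2*1 + 0.5)*z = -4 + 0.5*(0.1264 - 1.5415)
z^{k+1} = -1.883
Step 3: u-update.
u^{k+1} = -1.5415 + 0.1264 + 1.883 = 0.4679
Step 4: Primal residual = |0.1264 + 1.883| = 2.0094


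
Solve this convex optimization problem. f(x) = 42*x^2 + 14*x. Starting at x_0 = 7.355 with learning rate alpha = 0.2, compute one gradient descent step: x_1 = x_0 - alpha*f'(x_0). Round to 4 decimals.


We compute the gradient at x_0 and apply the update.
f'(x) = 84*x + 14
f'(7.355) = 84*7.355 + 14 = 631.82
x_1 = 7.355 - 0.2*631.82 = -119.009


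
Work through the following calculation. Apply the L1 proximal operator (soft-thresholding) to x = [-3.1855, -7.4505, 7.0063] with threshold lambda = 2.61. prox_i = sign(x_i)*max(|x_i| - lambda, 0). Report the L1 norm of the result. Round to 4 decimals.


Soft-thresholding with lambda = 2.61:
prox(-3.1855) = sign(-3.1855)*max(|-3.1855| - 2.61, 0) = -0.5755
prox(-7.4505) = sign(-7.4505)*max(|-7.4505| - 2.61, 0) = -4.8405
prox(7.0063) = sign(7.0063)*max(|7.0063| - 2.61, 0) = 4.3963
prox(x) = [-0.5755, -4.8405, 4.3963]
||prox(x)||_1 = 0.5755 + 4.8405 + 4.3963 = 9.8123


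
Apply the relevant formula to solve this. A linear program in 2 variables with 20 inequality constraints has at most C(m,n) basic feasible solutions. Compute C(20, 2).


Each vertex corresponds to some choice of n active constraints out of m, so the number of vertices is at most C(m, n) = m! / (n!(m-n)!).
m = 20, n = 2
Numerator: 20 * 19
Denominator: 2! = 2
C(20, 2) = 190


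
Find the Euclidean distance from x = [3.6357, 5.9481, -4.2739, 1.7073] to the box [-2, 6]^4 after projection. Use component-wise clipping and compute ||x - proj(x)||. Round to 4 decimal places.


Project each component onto [-2, 6].
clip(3.6357) = 3.6357, clip(5.9481) = 5.9481, clip(-4.2739) = -2.0, clip(1.7073) = 1.7073
Projection = [3.6357, 5.9481, -2.0, 1.7073]
Squared diffs: [0.0, 0.0, 5.1706, 0.0]
Distance = sqrt(5.1706) = 2.2739
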